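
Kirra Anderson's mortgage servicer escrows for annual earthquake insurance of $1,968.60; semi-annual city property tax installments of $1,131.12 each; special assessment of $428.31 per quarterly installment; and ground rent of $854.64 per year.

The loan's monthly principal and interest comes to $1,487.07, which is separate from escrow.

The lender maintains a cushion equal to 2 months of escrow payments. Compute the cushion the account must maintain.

Earthquake insurance = $1,968.60 per year
City property tax = $1,131.12 × 2 = $2,262.24 per year
Special assessment = $428.31 × 4 = $1,713.24 per year
Ground rent = $854.64 per year
Total annual escrow = $6,798.72
Monthly escrow = $6,798.72 ÷ 12 = $566.56
Required cushion = 2 × $566.56 = $1,133.12

$1,133.12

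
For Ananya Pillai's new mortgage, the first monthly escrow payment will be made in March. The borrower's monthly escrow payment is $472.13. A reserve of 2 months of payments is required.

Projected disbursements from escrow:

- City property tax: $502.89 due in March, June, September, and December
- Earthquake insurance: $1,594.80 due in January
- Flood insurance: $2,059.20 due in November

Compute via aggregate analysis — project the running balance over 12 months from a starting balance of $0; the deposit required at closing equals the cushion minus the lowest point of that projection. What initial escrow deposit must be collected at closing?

Cushion = 2 × $472.13 = $944.26
Trial balance (start $0, +$472.13 each month, − disbursements):
  Mar: +$472.13 − $502.89 → -$30.76
  Apr: +$472.13 → $441.37
  May: +$472.13 → $913.50
  Jun: +$472.13 − $502.89 → $882.74
  Jul: +$472.13 → $1,354.87
  Aug: +$472.13 → $1,827.00
  Sep: +$472.13 − $502.89 → $1,796.24
  Oct: +$472.13 → $2,268.37
  Nov: +$472.13 − $2,059.20 → $681.30
  Dec: +$472.13 − $502.89 → $650.54
  Jan: +$472.13 − $1,594.80 → -$472.13
  Feb: +$472.13 → $0.00
Lowest trial balance = -$472.13 (Jan)
Initial deposit = cushion − low point = $944.26 − (-$472.13) = $1,416.39

$1,416.39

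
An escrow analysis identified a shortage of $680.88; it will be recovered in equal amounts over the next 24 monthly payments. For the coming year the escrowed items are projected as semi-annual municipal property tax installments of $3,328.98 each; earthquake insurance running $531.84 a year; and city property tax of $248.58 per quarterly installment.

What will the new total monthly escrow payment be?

$710.38

Municipal property tax: $3,328.98 × 2 = $6,657.96 per year
Earthquake insurance: $531.84 per year
City property tax: $248.58 × 4 = $994.32 per year
Total per year = $6,657.96 + $531.84 + $994.32 = $8,184.12
Per month = $8,184.12 / 12 = $682.01
Shortage per month = $680.88 / 24 = $28.37
New monthly escrow = $682.01 + $28.37 = $710.38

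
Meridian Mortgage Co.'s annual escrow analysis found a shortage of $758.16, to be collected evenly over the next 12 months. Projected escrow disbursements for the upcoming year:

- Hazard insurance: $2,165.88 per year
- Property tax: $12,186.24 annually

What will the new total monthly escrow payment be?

Hazard insurance — $2,165.88/yr
Property tax — $12,186.24/yr
Total annual escrow = $2,165.88 + $12,186.24 = $14,352.12
Monthly escrow = $14,352.12 / 12 = $1,196.01
Shortage per month = $758.16 / 12 = $63.18
New monthly escrow = $1,196.01 + $63.18 = $1,259.19

$1,259.19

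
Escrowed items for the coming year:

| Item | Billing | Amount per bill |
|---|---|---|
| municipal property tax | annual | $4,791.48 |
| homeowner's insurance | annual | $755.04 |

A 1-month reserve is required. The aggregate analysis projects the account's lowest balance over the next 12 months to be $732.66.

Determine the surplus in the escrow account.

Municipal property tax = $4,791.48/yr
Homeowner's insurance = $755.04/yr
Total annual escrow = $4,791.48 + $755.04 = $5,546.52
Monthly escrow = $5,546.52 / 12 = $462.21
Required cushion = 1 × $462.21 = $462.21
Excess over cushion: $732.66 − $462.21 = $270.45

$270.45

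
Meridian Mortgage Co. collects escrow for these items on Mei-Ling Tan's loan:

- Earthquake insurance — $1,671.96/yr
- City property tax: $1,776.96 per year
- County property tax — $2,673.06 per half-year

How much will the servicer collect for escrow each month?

$732.92

Earthquake insurance: $1,671.96/yr
City property tax: $1,776.96/yr
County property tax: $2,673.06 × 2 = $5,346.12/yr
Annual escrow total = $1,671.96 + $1,776.96 + $5,346.12 = $8,795.04
Monthly = $8,795.04 ÷ 12 = $732.92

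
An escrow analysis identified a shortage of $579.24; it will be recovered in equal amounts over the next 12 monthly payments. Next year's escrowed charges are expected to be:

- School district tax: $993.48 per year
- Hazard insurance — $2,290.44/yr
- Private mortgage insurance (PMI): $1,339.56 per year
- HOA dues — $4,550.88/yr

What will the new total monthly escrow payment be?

School district tax = $993.48 per year
Hazard insurance = $2,290.44 per year
Private mortgage insurance (PMI) = $1,339.56 per year
HOA dues = $4,550.88 per year
Total annual escrow = $993.48 + $2,290.44 + $1,339.56 + $4,550.88 = $9,174.36
Monthly = $9,174.36 / 12 = $764.53
Shortage per month = $579.24 / 12 = $48.27
New monthly escrow = $764.53 + $48.27 = $812.80

$812.80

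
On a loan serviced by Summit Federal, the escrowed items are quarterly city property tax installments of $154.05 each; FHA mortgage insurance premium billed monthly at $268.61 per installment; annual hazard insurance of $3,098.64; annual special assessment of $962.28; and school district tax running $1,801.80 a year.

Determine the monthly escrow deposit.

City property tax = $154.05 × 4 = $616.20 annually
FHA mortgage insurance premium = $268.61 × 12 = $3,223.32 annually
Hazard insurance = $3,098.64 annually
Special assessment = $962.28 annually
School district tax = $1,801.80 annually
Total annual escrow = $616.20 + $3,223.32 + $3,098.64 + $962.28 + $1,801.80 = $9,702.24
Per month = $9,702.24 / 12 = $808.52

$808.52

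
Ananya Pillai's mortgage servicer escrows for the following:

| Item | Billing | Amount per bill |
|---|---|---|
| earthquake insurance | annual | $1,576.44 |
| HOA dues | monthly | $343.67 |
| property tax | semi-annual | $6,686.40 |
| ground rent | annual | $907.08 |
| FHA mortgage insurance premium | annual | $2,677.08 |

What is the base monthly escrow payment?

Earthquake insurance: $1,576.44/yr
HOA dues: $343.67 × 12 = $4,124.04/yr
Property tax: $6,686.40 × 2 = $13,372.80/yr
Ground rent: $907.08/yr
FHA mortgage insurance premium: $2,677.08/yr
Yearly total = $22,657.44
Base monthly escrow = $22,657.44 / 12 = $1,888.12

$1,888.12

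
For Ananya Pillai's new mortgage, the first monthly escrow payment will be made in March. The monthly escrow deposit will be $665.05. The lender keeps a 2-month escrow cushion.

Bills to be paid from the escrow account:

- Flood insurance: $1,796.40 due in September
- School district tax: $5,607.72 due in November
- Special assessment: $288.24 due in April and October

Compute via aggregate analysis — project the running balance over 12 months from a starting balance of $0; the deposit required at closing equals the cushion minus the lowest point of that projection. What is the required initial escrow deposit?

$3,325.25

Cushion = 2 × $665.05 = $1,330.10
Trial balance (start $0, +$665.05 each month, − disbursements):
  Mar: +$665.05 → $665.05
  Apr: +$665.05 − $288.24 → $1,041.86
  May: +$665.05 → $1,706.91
  Jun: +$665.05 → $2,371.96
  Jul: +$665.05 → $3,037.01
  Aug: +$665.05 → $3,702.06
  Sep: +$665.05 − $1,796.40 → $2,570.71
  Oct: +$665.05 − $288.24 → $2,947.52
  Nov: +$665.05 − $5,607.72 → -$1,995.15
  Dec: +$665.05 → -$1,330.10
  Jan: +$665.05 → -$665.05
  Feb: +$665.05 → $0.00
Lowest trial balance = -$1,995.15 (Nov)
Initial deposit = cushion − low point = $1,330.10 − (-$1,995.15) = $3,325.25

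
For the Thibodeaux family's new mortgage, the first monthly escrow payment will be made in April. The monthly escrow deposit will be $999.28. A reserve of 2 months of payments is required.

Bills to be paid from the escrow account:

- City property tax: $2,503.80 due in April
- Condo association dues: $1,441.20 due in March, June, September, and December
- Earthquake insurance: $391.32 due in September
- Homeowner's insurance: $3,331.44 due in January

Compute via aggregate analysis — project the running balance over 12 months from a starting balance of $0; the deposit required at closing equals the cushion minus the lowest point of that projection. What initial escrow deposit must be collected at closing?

Cushion = 2 × $999.28 = $1,998.56
Trial balance (start $0, +$999.28 each month, − disbursements):
  Apr: +$999.28 − $2,503.80 → -$1,504.52
  May: +$999.28 → -$505.24
  Jun: +$999.28 − $1,441.20 → -$947.16
  Jul: +$999.28 → $52.12
  Aug: +$999.28 → $1,051.40
  Sep: +$999.28 − $1,832.52 → $218.16
  Oct: +$999.28 → $1,217.44
  Nov: +$999.28 → $2,216.72
  Dec: +$999.28 − $1,441.20 → $1,774.80
  Jan: +$999.28 − $3,331.44 → -$557.36
  Feb: +$999.28 → $441.92
  Mar: +$999.28 − $1,441.20 → $0.00
Lowest trial balance = -$1,504.52 (Apr)
Initial deposit = cushion − low point = $1,998.56 − (-$1,504.52) = $3,503.08

$3,503.08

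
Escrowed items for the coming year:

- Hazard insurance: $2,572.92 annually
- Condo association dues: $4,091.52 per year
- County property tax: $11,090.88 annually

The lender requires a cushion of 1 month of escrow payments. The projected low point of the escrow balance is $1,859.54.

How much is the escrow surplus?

Hazard insurance: $2,572.92/yr
Condo association dues: $4,091.52/yr
County property tax: $11,090.88/yr
Combined annual = $17,755.32
Per month = $17,755.32 / 12 = $1,479.61
Required reserve = 1 × $1,479.61 = $1,479.61
Surplus = $1,859.54 − $1,479.61 = $379.93

$379.93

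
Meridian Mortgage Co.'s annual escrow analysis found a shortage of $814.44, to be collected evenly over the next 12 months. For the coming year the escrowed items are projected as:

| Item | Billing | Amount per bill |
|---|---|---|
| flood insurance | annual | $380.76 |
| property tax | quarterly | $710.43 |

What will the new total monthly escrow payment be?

Flood insurance: $380.76 per year
Property tax: $710.43 × 4 = $2,841.72 per year
Total per year = $3,222.48
Base monthly escrow = $3,222.48 / 12 = $268.54
Monthly shortage recovery: $814.44 ÷ 12 = $67.87
Adjusted monthly = $268.54 + $67.87 = $336.41

$336.41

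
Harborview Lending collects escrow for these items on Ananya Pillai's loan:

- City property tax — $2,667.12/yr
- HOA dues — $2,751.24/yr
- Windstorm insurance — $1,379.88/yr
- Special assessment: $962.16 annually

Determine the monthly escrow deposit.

$646.70

City property tax: $2,667.12/yr
HOA dues: $2,751.24/yr
Windstorm insurance: $1,379.88/yr
Special assessment: $962.16/yr
Total annual escrow = $7,760.40
Per month = $7,760.40 ÷ 12 = $646.70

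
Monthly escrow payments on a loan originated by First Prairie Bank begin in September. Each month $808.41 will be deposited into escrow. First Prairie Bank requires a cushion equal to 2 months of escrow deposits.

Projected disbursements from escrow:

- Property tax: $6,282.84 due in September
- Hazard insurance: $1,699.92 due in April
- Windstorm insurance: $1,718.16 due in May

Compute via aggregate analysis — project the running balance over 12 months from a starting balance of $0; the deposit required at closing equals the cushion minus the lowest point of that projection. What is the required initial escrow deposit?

$7,091.25

Cushion = 2 × $808.41 = $1,616.82
Trial balance (start $0, +$808.41 each month, − disbursements):
  Sep: +$808.41 − $6,282.84 → -$5,474.43
  Oct: +$808.41 → -$4,666.02
  Nov: +$808.41 → -$3,857.61
  Dec: +$808.41 → -$3,049.20
  Jan: +$808.41 → -$2,240.79
  Feb: +$808.41 → -$1,432.38
  Mar: +$808.41 → -$623.97
  Apr: +$808.41 − $1,699.92 → -$1,515.48
  May: +$808.41 − $1,718.16 → -$2,425.23
  Jun: +$808.41 → -$1,616.82
  Jul: +$808.41 → -$808.41
  Aug: +$808.41 → $0.00
Lowest trial balance = -$5,474.43 (Sep)
Initial deposit = cushion − low point = $1,616.82 − (-$5,474.43) = $7,091.25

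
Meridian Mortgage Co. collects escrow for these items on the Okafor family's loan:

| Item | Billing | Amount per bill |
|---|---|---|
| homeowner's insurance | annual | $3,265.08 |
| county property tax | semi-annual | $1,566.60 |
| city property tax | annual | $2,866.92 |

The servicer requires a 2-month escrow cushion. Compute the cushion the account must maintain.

$1,544.20

Homeowner's insurance = $3,265.08 annually
County property tax = $1,566.60 × 2 = $3,133.20 annually
City property tax = $2,866.92 annually
Yearly total = $3,265.08 + $3,133.20 + $2,866.92 = $9,265.20
Monthly = $9,265.20 ÷ 12 = $772.10
Cushion = 2 × $772.10 = $1,544.20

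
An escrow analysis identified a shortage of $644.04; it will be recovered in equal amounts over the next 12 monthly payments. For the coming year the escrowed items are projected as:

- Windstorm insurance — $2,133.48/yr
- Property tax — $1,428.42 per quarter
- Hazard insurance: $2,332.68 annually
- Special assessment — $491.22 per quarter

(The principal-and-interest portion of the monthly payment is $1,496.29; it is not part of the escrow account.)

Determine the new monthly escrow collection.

$1,065.73

Windstorm insurance — $2,133.48
Property tax — $1,428.42 × 4 = $5,713.68
Hazard insurance — $2,332.68
Special assessment — $491.22 × 4 = $1,964.88
Yearly total = $12,144.72
Monthly = $12,144.72 ÷ 12 = $1,012.06
Monthly shortage recovery: $644.04 ÷ 12 = $53.67
New monthly escrow = $1,012.06 + $53.67 = $1,065.73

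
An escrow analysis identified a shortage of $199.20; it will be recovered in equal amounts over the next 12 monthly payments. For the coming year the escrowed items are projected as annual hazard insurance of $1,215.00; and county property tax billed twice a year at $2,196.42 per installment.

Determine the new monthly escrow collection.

Hazard insurance = $1,215.00
County property tax = $2,196.42 × 2 = $4,392.84
Yearly total = $1,215.00 + $4,392.84 = $5,607.84
Monthly = $5,607.84 / 12 = $467.32
Shortage spread = $199.20 ÷ 12 = $16.60/mo
Adjusted monthly = $467.32 + $16.60 = $483.92

$483.92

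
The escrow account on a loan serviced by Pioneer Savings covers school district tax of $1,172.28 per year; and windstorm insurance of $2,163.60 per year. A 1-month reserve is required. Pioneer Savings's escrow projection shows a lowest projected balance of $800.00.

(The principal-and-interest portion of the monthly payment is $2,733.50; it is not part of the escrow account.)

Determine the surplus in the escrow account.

School district tax = $1,172.28/yr
Windstorm insurance = $2,163.60/yr
Annual escrow total = $1,172.28 + $2,163.60 = $3,335.88
Monthly = $3,335.88 ÷ 12 = $277.99
Required reserve = 1 × $277.99 = $277.99
Excess over cushion: $800.00 − $277.99 = $522.01

$522.01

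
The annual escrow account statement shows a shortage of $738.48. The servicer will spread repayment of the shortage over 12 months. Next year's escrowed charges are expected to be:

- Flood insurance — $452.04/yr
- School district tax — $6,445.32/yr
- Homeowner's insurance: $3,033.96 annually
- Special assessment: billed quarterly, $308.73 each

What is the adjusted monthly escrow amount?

Flood insurance = $452.04 annually
School district tax = $6,445.32 annually
Homeowner's insurance = $3,033.96 annually
Special assessment = $308.73 × 4 = $1,234.92 annually
Combined annual = $452.04 + $6,445.32 + $3,033.96 + $1,234.92 = $11,166.24
Base monthly escrow = $11,166.24 ÷ 12 = $930.52
Shortage spread = $738.48 / 12 = $61.54/mo
New monthly escrow = $930.52 + $61.54 = $992.06

$992.06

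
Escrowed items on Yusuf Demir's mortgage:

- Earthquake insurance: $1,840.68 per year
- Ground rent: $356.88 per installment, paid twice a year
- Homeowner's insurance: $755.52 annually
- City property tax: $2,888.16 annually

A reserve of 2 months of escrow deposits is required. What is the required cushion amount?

Earthquake insurance: $1,840.68 per year
Ground rent: $356.88 × 2 = $713.76 per year
Homeowner's insurance: $755.52 per year
City property tax: $2,888.16 per year
Total per year = $1,840.68 + $713.76 + $755.52 + $2,888.16 = $6,198.12
Monthly escrow = $6,198.12 / 12 = $516.51
Cushion = 2 × $516.51 = $1,033.02

$1,033.02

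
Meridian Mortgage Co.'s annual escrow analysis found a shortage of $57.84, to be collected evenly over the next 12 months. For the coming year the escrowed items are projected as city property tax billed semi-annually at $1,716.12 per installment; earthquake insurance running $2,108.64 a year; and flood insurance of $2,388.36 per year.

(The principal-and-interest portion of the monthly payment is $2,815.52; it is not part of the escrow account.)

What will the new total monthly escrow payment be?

City property tax: $1,716.12 × 2 = $3,432.24/yr
Earthquake insurance: $2,108.64/yr
Flood insurance: $2,388.36/yr
Annual escrow total = $3,432.24 + $2,108.64 + $2,388.36 = $7,929.24
Base monthly escrow = $7,929.24 ÷ 12 = $660.77
Shortage spread = $57.84 ÷ 12 = $4.82/mo
Adjusted monthly = $660.77 + $4.82 = $665.59

$665.59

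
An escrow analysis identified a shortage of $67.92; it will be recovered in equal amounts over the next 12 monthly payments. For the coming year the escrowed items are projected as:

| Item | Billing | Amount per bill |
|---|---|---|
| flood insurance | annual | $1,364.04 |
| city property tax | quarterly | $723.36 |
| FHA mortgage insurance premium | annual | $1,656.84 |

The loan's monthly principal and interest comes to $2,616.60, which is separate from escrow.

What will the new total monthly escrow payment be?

$498.52

Flood insurance: $1,364.04 annually
City property tax: $723.36 × 4 = $2,893.44 annually
FHA mortgage insurance premium: $1,656.84 annually
Combined annual = $5,914.32
Monthly = $5,914.32 / 12 = $492.86
Shortage per month = $67.92 / 12 = $5.66
Adjusted monthly = $492.86 + $5.66 = $498.52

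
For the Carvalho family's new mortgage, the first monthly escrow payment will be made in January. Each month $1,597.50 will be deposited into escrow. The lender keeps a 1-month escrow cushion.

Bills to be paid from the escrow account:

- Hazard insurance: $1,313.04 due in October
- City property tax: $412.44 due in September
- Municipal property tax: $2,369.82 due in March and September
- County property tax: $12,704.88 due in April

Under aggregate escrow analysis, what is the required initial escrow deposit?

$10,282.20

Cushion = 1 × $1,597.50 = $1,597.50
Trial balance (start $0, +$1,597.50 each month, − disbursements):
  Jan: +$1,597.50 → $1,597.50
  Feb: +$1,597.50 → $3,195.00
  Mar: +$1,597.50 − $2,369.82 → $2,422.68
  Apr: +$1,597.50 − $12,704.88 → -$8,684.70
  May: +$1,597.50 → -$7,087.20
  Jun: +$1,597.50 → -$5,489.70
  Jul: +$1,597.50 → -$3,892.20
  Aug: +$1,597.50 → -$2,294.70
  Sep: +$1,597.50 − $2,782.26 → -$3,479.46
  Oct: +$1,597.50 − $1,313.04 → -$3,195.00
  Nov: +$1,597.50 → -$1,597.50
  Dec: +$1,597.50 → $0.00
Lowest trial balance = -$8,684.70 (Apr)
Initial deposit = cushion − low point = $1,597.50 − (-$8,684.70) = $10,282.20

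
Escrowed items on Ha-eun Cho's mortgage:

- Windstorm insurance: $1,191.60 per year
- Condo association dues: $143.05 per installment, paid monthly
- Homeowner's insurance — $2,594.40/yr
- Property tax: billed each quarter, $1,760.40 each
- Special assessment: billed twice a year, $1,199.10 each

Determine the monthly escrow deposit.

$1,245.20

Windstorm insurance: $1,191.60 per year
Condo association dues: $143.05 × 12 = $1,716.60 per year
Homeowner's insurance: $2,594.40 per year
Property tax: $1,760.40 × 4 = $7,041.60 per year
Special assessment: $1,199.10 × 2 = $2,398.20 per year
Total per year = $1,191.60 + $1,716.60 + $2,594.40 + $7,041.60 + $2,398.20 = $14,942.40
Monthly escrow = $14,942.40 ÷ 12 = $1,245.20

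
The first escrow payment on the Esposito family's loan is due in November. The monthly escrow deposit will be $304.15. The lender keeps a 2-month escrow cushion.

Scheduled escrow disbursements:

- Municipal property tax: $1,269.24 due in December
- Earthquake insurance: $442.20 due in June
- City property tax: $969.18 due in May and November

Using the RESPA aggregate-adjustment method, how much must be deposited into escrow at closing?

$2,238.42

Cushion = 2 × $304.15 = $608.30
Trial balance (start $0, +$304.15 each month, − disbursements):
  Nov: +$304.15 − $969.18 → -$665.03
  Dec: +$304.15 − $1,269.24 → -$1,630.12
  Jan: +$304.15 → -$1,325.97
  Feb: +$304.15 → -$1,021.82
  Mar: +$304.15 → -$717.67
  Apr: +$304.15 → -$413.52
  May: +$304.15 − $969.18 → -$1,078.55
  Jun: +$304.15 − $442.20 → -$1,216.60
  Jul: +$304.15 → -$912.45
  Aug: +$304.15 → -$608.30
  Sep: +$304.15 → -$304.15
  Oct: +$304.15 → $0.00
Lowest trial balance = -$1,630.12 (Dec)
Initial deposit = cushion − low point = $608.30 − (-$1,630.12) = $2,238.42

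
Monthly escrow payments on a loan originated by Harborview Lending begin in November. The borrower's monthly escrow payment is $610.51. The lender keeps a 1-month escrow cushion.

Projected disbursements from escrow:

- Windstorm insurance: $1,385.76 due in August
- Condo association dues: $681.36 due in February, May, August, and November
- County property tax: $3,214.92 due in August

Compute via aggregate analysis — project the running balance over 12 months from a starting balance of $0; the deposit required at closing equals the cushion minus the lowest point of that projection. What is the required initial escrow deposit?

$1,831.53

Cushion = 1 × $610.51 = $610.51
Trial balance (start $0, +$610.51 each month, − disbursements):
  Nov: +$610.51 − $681.36 → -$70.85
  Dec: +$610.51 → $539.66
  Jan: +$610.51 → $1,150.17
  Feb: +$610.51 − $681.36 → $1,079.32
  Mar: +$610.51 → $1,689.83
  Apr: +$610.51 → $2,300.34
  May: +$610.51 − $681.36 → $2,229.49
  Jun: +$610.51 → $2,840.00
  Jul: +$610.51 → $3,450.51
  Aug: +$610.51 − $5,282.04 → -$1,221.02
  Sep: +$610.51 → -$610.51
  Oct: +$610.51 → $0.00
Lowest trial balance = -$1,221.02 (Aug)
Initial deposit = cushion − low point = $610.51 − (-$1,221.02) = $1,831.53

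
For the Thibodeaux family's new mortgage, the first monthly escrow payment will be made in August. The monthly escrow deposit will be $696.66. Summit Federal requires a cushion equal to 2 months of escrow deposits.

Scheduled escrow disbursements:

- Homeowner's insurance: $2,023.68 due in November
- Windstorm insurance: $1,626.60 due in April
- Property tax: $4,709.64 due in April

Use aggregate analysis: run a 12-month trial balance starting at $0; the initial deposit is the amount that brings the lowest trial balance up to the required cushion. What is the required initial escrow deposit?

Cushion = 2 × $696.66 = $1,393.32
Trial balance (start $0, +$696.66 each month, − disbursements):
  Aug: +$696.66 → $696.66
  Sep: +$696.66 → $1,393.32
  Oct: +$696.66 → $2,089.98
  Nov: +$696.66 − $2,023.68 → $762.96
  Dec: +$696.66 → $1,459.62
  Jan: +$696.66 → $2,156.28
  Feb: +$696.66 → $2,852.94
  Mar: +$696.66 → $3,549.60
  Apr: +$696.66 − $6,336.24 → -$2,089.98
  May: +$696.66 → -$1,393.32
  Jun: +$696.66 → -$696.66
  Jul: +$696.66 → $0.00
Lowest trial balance = -$2,089.98 (Apr)
Initial deposit = cushion − low point = $1,393.32 − (-$2,089.98) = $3,483.30

$3,483.30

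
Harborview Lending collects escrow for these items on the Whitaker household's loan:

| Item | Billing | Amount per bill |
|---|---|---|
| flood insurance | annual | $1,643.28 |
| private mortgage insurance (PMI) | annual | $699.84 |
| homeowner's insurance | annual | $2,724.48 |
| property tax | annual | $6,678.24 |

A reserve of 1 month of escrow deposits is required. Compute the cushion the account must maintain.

Flood insurance — $1,643.28 annually
Private mortgage insurance (PMI) — $699.84 annually
Homeowner's insurance — $2,724.48 annually
Property tax — $6,678.24 annually
Annual escrow total = $1,643.28 + $699.84 + $2,724.48 + $6,678.24 = $11,745.84
Base monthly escrow = $11,745.84 / 12 = $978.82
Required cushion = 1 × $978.82 = $978.82

$978.82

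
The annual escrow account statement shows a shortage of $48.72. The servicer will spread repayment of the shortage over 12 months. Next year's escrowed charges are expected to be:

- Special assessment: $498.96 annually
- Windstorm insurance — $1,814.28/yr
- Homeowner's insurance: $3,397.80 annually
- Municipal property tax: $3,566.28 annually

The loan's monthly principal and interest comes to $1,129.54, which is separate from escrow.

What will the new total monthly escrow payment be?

$777.17

Special assessment = $498.96
Windstorm insurance = $1,814.28
Homeowner's insurance = $3,397.80
Municipal property tax = $3,566.28
Annual escrow total = $498.96 + $1,814.28 + $3,397.80 + $3,566.28 = $9,277.32
Monthly = $9,277.32 ÷ 12 = $773.11
Monthly shortage recovery: $48.72 ÷ 12 = $4.06
Adjusted monthly = $773.11 + $4.06 = $777.17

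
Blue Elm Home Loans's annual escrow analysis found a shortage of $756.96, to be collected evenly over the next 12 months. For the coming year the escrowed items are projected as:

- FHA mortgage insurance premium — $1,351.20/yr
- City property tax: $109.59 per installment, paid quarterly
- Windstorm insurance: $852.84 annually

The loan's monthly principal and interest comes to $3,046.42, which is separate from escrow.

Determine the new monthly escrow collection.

FHA mortgage insurance premium: $1,351.20 per year
City property tax: $109.59 × 4 = $438.36 per year
Windstorm insurance: $852.84 per year
Total annual escrow = $2,642.40
Monthly = $2,642.40 / 12 = $220.20
Shortage per month = $756.96 / 12 = $63.08
Adjusted monthly = $220.20 + $63.08 = $283.28

$283.28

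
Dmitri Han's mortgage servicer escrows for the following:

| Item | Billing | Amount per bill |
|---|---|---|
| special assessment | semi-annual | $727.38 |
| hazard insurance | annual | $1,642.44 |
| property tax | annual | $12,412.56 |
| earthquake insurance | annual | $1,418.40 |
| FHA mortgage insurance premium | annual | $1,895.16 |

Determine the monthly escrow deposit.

Special assessment = $727.38 × 2 = $1,454.76/yr
Hazard insurance = $1,642.44/yr
Property tax = $12,412.56/yr
Earthquake insurance = $1,418.40/yr
FHA mortgage insurance premium = $1,895.16/yr
Yearly total = $1,454.76 + $1,642.44 + $12,412.56 + $1,418.40 + $1,895.16 = $18,823.32
Per month = $18,823.32 / 12 = $1,568.61

$1,568.61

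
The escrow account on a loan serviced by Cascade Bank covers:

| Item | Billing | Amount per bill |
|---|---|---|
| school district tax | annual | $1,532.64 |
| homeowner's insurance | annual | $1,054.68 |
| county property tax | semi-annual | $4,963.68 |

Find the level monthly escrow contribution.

$1,042.89

School district tax = $1,532.64 annually
Homeowner's insurance = $1,054.68 annually
County property tax = $4,963.68 × 2 = $9,927.36 annually
Combined annual = $1,532.64 + $1,054.68 + $9,927.36 = $12,514.68
Monthly = $12,514.68 / 12 = $1,042.89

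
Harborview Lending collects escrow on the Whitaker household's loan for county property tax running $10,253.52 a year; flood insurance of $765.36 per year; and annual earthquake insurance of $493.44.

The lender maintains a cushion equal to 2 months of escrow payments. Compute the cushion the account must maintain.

County property tax = $10,253.52
Flood insurance = $765.36
Earthquake insurance = $493.44
Total annual escrow = $10,253.52 + $765.36 + $493.44 = $11,512.32
Monthly escrow = $11,512.32 ÷ 12 = $959.36
Cushion = 2 × $959.36 = $1,918.72

$1,918.72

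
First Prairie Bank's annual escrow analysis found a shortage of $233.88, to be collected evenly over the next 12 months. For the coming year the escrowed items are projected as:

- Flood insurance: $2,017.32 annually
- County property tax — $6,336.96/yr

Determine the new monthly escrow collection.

Flood insurance = $2,017.32 per year
County property tax = $6,336.96 per year
Annual escrow total = $8,354.28
Monthly escrow = $8,354.28 / 12 = $696.19
Shortage per month = $233.88 / 12 = $19.49
New monthly escrow = $696.19 + $19.49 = $715.68

$715.68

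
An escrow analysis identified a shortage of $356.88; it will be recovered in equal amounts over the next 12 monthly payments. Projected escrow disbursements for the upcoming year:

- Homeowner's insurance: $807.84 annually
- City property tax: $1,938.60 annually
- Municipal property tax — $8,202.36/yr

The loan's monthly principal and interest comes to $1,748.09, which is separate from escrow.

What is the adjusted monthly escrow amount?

Homeowner's insurance: $807.84 annually
City property tax: $1,938.60 annually
Municipal property tax: $8,202.36 annually
Total annual escrow = $10,948.80
Base monthly escrow = $10,948.80 ÷ 12 = $912.40
Shortage spread = $356.88 ÷ 12 = $29.74/mo
Adjusted monthly = $912.40 + $29.74 = $942.14

$942.14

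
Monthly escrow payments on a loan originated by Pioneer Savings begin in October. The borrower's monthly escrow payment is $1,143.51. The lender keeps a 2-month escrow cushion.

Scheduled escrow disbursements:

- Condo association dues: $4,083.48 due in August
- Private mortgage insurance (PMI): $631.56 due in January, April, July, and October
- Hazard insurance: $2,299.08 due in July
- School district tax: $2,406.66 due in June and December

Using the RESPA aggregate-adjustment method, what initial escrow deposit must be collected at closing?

$3,430.53

Cushion = 2 × $1,143.51 = $2,287.02
Trial balance (start $0, +$1,143.51 each month, − disbursements):
  Oct: +$1,143.51 − $631.56 → $511.95
  Nov: +$1,143.51 → $1,655.46
  Dec: +$1,143.51 − $2,406.66 → $392.31
  Jan: +$1,143.51 − $631.56 → $904.26
  Feb: +$1,143.51 → $2,047.77
  Mar: +$1,143.51 → $3,191.28
  Apr: +$1,143.51 − $631.56 → $3,703.23
  May: +$1,143.51 → $4,846.74
  Jun: +$1,143.51 − $2,406.66 → $3,583.59
  Jul: +$1,143.51 − $2,930.64 → $1,796.46
  Aug: +$1,143.51 − $4,083.48 → -$1,143.51
  Sep: +$1,143.51 → $0.00
Lowest trial balance = -$1,143.51 (Aug)
Initial deposit = cushion − low point = $2,287.02 − (-$1,143.51) = $3,430.53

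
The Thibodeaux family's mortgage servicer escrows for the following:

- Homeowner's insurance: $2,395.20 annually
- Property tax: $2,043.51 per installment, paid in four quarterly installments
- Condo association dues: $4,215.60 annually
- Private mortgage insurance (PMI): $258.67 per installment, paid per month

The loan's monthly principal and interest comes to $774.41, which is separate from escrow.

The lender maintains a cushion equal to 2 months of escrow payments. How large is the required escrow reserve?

$2,981.48

Homeowner's insurance — $2,395.20 annually
Property tax — $2,043.51 × 4 = $8,174.04 annually
Condo association dues — $4,215.60 annually
Private mortgage insurance (PMI) — $258.67 × 12 = $3,104.04 annually
Annual escrow total = $2,395.20 + $8,174.04 + $4,215.60 + $3,104.04 = $17,888.88
Base monthly escrow = $17,888.88 ÷ 12 = $1,490.74
Reserve = 2 × $1,490.74 = $2,981.48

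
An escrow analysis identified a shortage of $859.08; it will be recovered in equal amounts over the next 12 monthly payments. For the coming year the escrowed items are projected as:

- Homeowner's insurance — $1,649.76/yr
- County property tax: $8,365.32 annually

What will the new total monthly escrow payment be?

Homeowner's insurance — $1,649.76 annually
County property tax — $8,365.32 annually
Annual escrow total = $1,649.76 + $8,365.32 = $10,015.08
Base monthly escrow = $10,015.08 / 12 = $834.59
Monthly shortage recovery: $859.08 / 12 = $71.59
New monthly escrow = $834.59 + $71.59 = $906.18

$906.18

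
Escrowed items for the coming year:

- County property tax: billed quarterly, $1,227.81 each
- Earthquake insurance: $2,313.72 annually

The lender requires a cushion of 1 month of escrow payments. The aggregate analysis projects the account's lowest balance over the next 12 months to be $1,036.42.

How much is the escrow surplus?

$434.34

County property tax — $1,227.81 × 4 = $4,911.24 per year
Earthquake insurance — $2,313.72 per year
Yearly total = $7,224.96
Base monthly escrow = $7,224.96 / 12 = $602.08
Required reserve = 1 × $602.08 = $602.08
Excess over cushion: $1,036.42 − $602.08 = $434.34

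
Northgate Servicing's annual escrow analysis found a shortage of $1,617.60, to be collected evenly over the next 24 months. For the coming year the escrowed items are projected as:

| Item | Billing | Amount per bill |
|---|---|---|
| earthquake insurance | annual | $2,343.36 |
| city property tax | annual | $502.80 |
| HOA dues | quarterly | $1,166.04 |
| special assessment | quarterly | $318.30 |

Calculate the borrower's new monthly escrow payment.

$799.36

Earthquake insurance = $2,343.36 per year
City property tax = $502.80 per year
HOA dues = $1,166.04 × 4 = $4,664.16 per year
Special assessment = $318.30 × 4 = $1,273.20 per year
Combined annual = $2,343.36 + $502.80 + $4,664.16 + $1,273.20 = $8,783.52
Per month = $8,783.52 / 12 = $731.96
Shortage per month = $1,617.60 / 24 = $67.40
New monthly escrow = $731.96 + $67.40 = $799.36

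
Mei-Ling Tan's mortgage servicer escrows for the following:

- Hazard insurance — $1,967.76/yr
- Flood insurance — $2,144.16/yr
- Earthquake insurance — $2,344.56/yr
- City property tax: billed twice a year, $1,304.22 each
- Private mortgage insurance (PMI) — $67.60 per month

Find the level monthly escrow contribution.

$823.01

Hazard insurance: $1,967.76
Flood insurance: $2,144.16
Earthquake insurance: $2,344.56
City property tax: $1,304.22 × 2 = $2,608.44
Private mortgage insurance (PMI): $67.60 × 12 = $811.20
Combined annual = $1,967.76 + $2,144.16 + $2,344.56 + $2,608.44 + $811.20 = $9,876.12
Base monthly escrow = $9,876.12 / 12 = $823.01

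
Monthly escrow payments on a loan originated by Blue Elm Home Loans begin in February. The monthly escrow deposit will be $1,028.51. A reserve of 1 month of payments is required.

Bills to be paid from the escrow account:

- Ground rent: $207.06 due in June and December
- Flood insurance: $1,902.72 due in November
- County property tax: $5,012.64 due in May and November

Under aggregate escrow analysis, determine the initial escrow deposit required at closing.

Cushion = 1 × $1,028.51 = $1,028.51
Trial balance (start $0, +$1,028.51 each month, − disbursements):
  Feb: +$1,028.51 → $1,028.51
  Mar: +$1,028.51 → $2,057.02
  Apr: +$1,028.51 → $3,085.53
  May: +$1,028.51 − $5,012.64 → -$898.60
  Jun: +$1,028.51 − $207.06 → -$77.15
  Jul: +$1,028.51 → $951.36
  Aug: +$1,028.51 → $1,979.87
  Sep: +$1,028.51 → $3,008.38
  Oct: +$1,028.51 → $4,036.89
  Nov: +$1,028.51 − $6,915.36 → -$1,849.96
  Dec: +$1,028.51 − $207.06 → -$1,028.51
  Jan: +$1,028.51 → $0.00
Lowest trial balance = -$1,849.96 (Nov)
Initial deposit = cushion − low point = $1,028.51 − (-$1,849.96) = $2,878.47

$2,878.47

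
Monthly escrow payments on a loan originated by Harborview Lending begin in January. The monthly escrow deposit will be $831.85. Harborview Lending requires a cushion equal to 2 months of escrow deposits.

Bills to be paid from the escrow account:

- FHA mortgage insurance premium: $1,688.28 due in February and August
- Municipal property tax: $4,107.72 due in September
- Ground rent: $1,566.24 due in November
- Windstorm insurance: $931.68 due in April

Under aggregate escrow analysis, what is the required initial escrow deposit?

Cushion = 2 × $831.85 = $1,663.70
Trial balance (start $0, +$831.85 each month, − disbursements):
  Jan: +$831.85 → $831.85
  Feb: +$831.85 − $1,688.28 → -$24.58
  Mar: +$831.85 → $807.27
  Apr: +$831.85 − $931.68 → $707.44
  May: +$831.85 → $1,539.29
  Jun: +$831.85 → $2,371.14
  Jul: +$831.85 → $3,202.99
  Aug: +$831.85 − $1,688.28 → $2,346.56
  Sep: +$831.85 − $4,107.72 → -$929.31
  Oct: +$831.85 → -$97.46
  Nov: +$831.85 − $1,566.24 → -$831.85
  Dec: +$831.85 → $0.00
Lowest trial balance = -$929.31 (Sep)
Initial deposit = cushion − low point = $1,663.70 − (-$929.31) = $2,593.01

$2,593.01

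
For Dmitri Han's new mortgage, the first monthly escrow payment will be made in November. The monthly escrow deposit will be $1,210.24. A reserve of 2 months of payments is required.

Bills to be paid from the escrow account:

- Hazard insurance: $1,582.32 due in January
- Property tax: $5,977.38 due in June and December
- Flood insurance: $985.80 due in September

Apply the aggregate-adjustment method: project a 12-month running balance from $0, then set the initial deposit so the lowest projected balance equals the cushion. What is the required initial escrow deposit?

Cushion = 2 × $1,210.24 = $2,420.48
Trial balance (start $0, +$1,210.24 each month, − disbursements):
  Nov: +$1,210.24 → $1,210.24
  Dec: +$1,210.24 − $5,977.38 → -$3,556.90
  Jan: +$1,210.24 − $1,582.32 → -$3,928.98
  Feb: +$1,210.24 → -$2,718.74
  Mar: +$1,210.24 → -$1,508.50
  Apr: +$1,210.24 → -$298.26
  May: +$1,210.24 → $911.98
  Jun: +$1,210.24 − $5,977.38 → -$3,855.16
  Jul: +$1,210.24 → -$2,644.92
  Aug: +$1,210.24 → -$1,434.68
  Sep: +$1,210.24 − $985.80 → -$1,210.24
  Oct: +$1,210.24 → $0.00
Lowest trial balance = -$3,928.98 (Jan)
Initial deposit = cushion − low point = $2,420.48 − (-$3,928.98) = $6,349.46

$6,349.46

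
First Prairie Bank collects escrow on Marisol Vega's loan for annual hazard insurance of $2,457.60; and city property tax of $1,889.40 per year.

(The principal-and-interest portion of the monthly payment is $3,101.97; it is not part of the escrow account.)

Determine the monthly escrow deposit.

Hazard insurance = $2,457.60 annually
City property tax = $1,889.40 annually
Combined annual = $2,457.60 + $1,889.40 = $4,347.00
Monthly = $4,347.00 ÷ 12 = $362.25

$362.25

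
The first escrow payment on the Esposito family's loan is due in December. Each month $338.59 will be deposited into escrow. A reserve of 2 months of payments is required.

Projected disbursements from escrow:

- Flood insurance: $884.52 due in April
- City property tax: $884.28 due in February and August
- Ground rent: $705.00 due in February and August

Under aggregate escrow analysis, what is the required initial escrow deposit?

$1,692.95

Cushion = 2 × $338.59 = $677.18
Trial balance (start $0, +$338.59 each month, − disbursements):
  Dec: +$338.59 → $338.59
  Jan: +$338.59 → $677.18
  Feb: +$338.59 − $1,589.28 → -$573.51
  Mar: +$338.59 → -$234.92
  Apr: +$338.59 − $884.52 → -$780.85
  May: +$338.59 → -$442.26
  Jun: +$338.59 → -$103.67
  Jul: +$338.59 → $234.92
  Aug: +$338.59 − $1,589.28 → -$1,015.77
  Sep: +$338.59 → -$677.18
  Oct: +$338.59 → -$338.59
  Nov: +$338.59 → $0.00
Lowest trial balance = -$1,015.77 (Aug)
Initial deposit = cushion − low point = $677.18 − (-$1,015.77) = $1,692.95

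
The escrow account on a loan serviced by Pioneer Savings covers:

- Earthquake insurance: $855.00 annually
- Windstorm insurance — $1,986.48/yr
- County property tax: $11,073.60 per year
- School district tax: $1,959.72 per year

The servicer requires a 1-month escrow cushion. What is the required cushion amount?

Earthquake insurance: $855.00/yr
Windstorm insurance: $1,986.48/yr
County property tax: $11,073.60/yr
School district tax: $1,959.72/yr
Total per year = $855.00 + $1,986.48 + $11,073.60 + $1,959.72 = $15,874.80
Per month = $15,874.80 / 12 = $1,322.90
Cushion = 1 × $1,322.90 = $1,322.90

$1,322.90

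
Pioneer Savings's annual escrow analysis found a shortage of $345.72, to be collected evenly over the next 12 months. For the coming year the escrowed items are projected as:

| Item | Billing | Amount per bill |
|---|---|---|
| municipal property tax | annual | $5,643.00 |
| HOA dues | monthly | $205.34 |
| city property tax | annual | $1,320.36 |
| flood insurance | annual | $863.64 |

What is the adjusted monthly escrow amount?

$886.40

Municipal property tax: $5,643.00
HOA dues: $205.34 × 12 = $2,464.08
City property tax: $1,320.36
Flood insurance: $863.64
Combined annual = $10,291.08
Base monthly escrow = $10,291.08 ÷ 12 = $857.59
Monthly shortage recovery: $345.72 / 12 = $28.81
Adjusted monthly = $857.59 + $28.81 = $886.40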